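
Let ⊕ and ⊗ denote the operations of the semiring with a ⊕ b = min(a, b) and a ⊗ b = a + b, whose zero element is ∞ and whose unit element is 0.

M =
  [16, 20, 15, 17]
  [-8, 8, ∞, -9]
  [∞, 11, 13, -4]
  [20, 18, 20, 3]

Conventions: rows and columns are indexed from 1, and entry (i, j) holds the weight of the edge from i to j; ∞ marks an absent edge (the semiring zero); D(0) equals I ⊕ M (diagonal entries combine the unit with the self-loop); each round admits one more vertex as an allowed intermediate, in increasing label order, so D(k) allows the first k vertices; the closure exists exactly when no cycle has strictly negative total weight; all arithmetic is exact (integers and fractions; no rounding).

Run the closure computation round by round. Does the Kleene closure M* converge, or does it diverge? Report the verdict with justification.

D(0):
  [0, 20, 15, 17]
  [-8, 0, ∞, -9]
  [∞, 11, 0, -4]
  [20, 18, 20, 0]
D(1):
  [0, 20, 15, 17]
  [-8, 0, 7, -9]
  [∞, 11, 0, -4]
  [20, 18, 20, 0]
D(2):
  [0, 20, 15, 11]
  [-8, 0, 7, -9]
  [3, 11, 0, -4]
  [10, 18, 20, 0]
D(3):
  [0, 20, 15, 11]
  [-8, 0, 7, -9]
  [3, 11, 0, -4]
  [10, 18, 20, 0]
D(4):
  [0, 20, 15, 11]
  [-8, 0, 7, -9]
  [3, 11, 0, -4]
  [10, 18, 20, 0]
Key observation: every diagonal entry stays at the unit through all rounds, so no improving cycle exists.
Answer: CONVERGES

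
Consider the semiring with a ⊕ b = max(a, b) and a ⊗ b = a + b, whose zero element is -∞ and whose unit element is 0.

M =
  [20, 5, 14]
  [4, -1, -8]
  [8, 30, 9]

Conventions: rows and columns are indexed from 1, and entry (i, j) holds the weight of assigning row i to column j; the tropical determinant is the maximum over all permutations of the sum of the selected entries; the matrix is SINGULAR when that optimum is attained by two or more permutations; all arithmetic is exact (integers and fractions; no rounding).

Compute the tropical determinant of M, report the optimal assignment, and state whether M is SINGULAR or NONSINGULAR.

σ = (1, 2, 3): 20 + (-1) + 9 = 28
σ = (1, 3, 2): 20 + (-8) + 30 = 42
σ = (2, 1, 3): 5 + 4 + 9 = 18
σ = (2, 3, 1): 5 + (-8) + 8 = 5
σ = (3, 1, 2): 14 + 4 + 30 = 48
σ = (3, 2, 1): 14 + (-1) + 8 = 21
Optimal value attained by: σ = (3, 1, 2).
Answer: det⊕(M) = 48; verdict: NONSINGULAR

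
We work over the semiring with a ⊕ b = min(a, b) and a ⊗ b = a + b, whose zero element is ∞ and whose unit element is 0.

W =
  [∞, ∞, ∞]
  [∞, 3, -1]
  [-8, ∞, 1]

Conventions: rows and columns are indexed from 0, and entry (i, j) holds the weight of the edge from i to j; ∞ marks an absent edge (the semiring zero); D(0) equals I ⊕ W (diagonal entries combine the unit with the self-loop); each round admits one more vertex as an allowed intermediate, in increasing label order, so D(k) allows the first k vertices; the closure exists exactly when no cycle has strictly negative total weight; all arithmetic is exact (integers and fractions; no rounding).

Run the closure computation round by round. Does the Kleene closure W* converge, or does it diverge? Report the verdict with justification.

D(0):
  [0, ∞, ∞]
  [∞, 0, -1]
  [-8, ∞, 0]
D(1):
  [0, ∞, ∞]
  [∞, 0, -1]
  [-8, ∞, 0]
D(2):
  [0, ∞, ∞]
  [∞, 0, -1]
  [-8, ∞, 0]
D(3):
  [0, ∞, ∞]
  [-9, 0, -1]
  [-8, ∞, 0]
Key observation: every diagonal entry stays at the unit through all rounds, so no improving cycle exists.
Answer: CONVERGES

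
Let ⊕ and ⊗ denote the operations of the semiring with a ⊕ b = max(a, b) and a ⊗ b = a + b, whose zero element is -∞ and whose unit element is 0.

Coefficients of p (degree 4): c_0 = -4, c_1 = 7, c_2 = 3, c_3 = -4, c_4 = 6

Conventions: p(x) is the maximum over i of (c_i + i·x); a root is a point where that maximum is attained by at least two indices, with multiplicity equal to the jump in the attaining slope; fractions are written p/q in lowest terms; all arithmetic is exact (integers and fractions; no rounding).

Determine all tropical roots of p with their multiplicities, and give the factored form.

hull edge (i=0, c=-4) to (i=1, c=7): slope 11, span 1
hull edge (i=1, c=7) to (i=4, c=6): slope -1/3, span 3
Factored form: p(x) = 6 ⊗ (x ⊕ (-11)) ⊗ (x ⊕ 1/3) ⊗ (x ⊕ 1/3) ⊗ (x ⊕ 1/3)
Answer: roots = -11 (mult 1), 1/3 (mult 3)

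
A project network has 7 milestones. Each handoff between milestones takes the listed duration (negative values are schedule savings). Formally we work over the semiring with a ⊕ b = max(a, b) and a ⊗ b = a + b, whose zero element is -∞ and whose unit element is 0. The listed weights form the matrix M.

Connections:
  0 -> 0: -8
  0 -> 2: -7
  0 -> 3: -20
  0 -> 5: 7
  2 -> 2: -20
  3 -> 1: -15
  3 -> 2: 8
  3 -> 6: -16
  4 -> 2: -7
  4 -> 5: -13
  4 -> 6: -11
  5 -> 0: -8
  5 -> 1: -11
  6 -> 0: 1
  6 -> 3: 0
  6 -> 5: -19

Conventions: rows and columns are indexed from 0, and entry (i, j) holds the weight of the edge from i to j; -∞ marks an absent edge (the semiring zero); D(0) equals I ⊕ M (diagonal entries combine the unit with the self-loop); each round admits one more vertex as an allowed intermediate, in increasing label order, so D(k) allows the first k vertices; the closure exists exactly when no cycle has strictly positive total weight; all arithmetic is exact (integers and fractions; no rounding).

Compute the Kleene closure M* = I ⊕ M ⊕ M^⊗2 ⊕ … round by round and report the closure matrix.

D(0):
  [0, -∞, -7, -20, -∞, 7, -∞]
  [-∞, 0, -∞, -∞, -∞, -∞, -∞]
  [-∞, -∞, 0, -∞, -∞, -∞, -∞]
  [-∞, -15, 8, 0, -∞, -∞, -16]
  [-∞, -∞, -7, -∞, 0, -13, -11]
  [-8, -11, -∞, -∞, -∞, 0, -∞]
  [1, -∞, -∞, 0, -∞, -19, 0]
D(1):
  [0, -∞, -7, -20, -∞, 7, -∞]
  [-∞, 0, -∞, -∞, -∞, -∞, -∞]
  [-∞, -∞, 0, -∞, -∞, -∞, -∞]
  [-∞, -15, 8, 0, -∞, -∞, -16]
  [-∞, -∞, -7, -∞, 0, -13, -11]
  [-8, -11, -15, -28, -∞, 0, -∞]
  [1, -∞, -6, 0, -∞, 8, 0]
D(2):
  [0, -∞, -7, -20, -∞, 7, -∞]
  [-∞, 0, -∞, -∞, -∞, -∞, -∞]
  [-∞, -∞, 0, -∞, -∞, -∞, -∞]
  [-∞, -15, 8, 0, -∞, -∞, -16]
  [-∞, -∞, -7, -∞, 0, -13, -11]
  [-8, -11, -15, -28, -∞, 0, -∞]
  [1, -∞, -6, 0, -∞, 8, 0]
D(3):
  [0, -∞, -7, -20, -∞, 7, -∞]
  [-∞, 0, -∞, -∞, -∞, -∞, -∞]
  [-∞, -∞, 0, -∞, -∞, -∞, -∞]
  [-∞, -15, 8, 0, -∞, -∞, -16]
  [-∞, -∞, -7, -∞, 0, -13, -11]
  [-8, -11, -15, -28, -∞, 0, -∞]
  [1, -∞, -6, 0, -∞, 8, 0]
D(4):
  [0, -35, -7, -20, -∞, 7, -36]
  [-∞, 0, -∞, -∞, -∞, -∞, -∞]
  [-∞, -∞, 0, -∞, -∞, -∞, -∞]
  [-∞, -15, 8, 0, -∞, -∞, -16]
  [-∞, -∞, -7, -∞, 0, -13, -11]
  [-8, -11, -15, -28, -∞, 0, -44]
  [1, -15, 8, 0, -∞, 8, 0]
D(5):
  [0, -35, -7, -20, -∞, 7, -36]
  [-∞, 0, -∞, -∞, -∞, -∞, -∞]
  [-∞, -∞, 0, -∞, -∞, -∞, -∞]
  [-∞, -15, 8, 0, -∞, -∞, -16]
  [-∞, -∞, -7, -∞, 0, -13, -11]
  [-8, -11, -15, -28, -∞, 0, -44]
  [1, -15, 8, 0, -∞, 8, 0]
D(6):
  [0, -4, -7, -20, -∞, 7, -36]
  [-∞, 0, -∞, -∞, -∞, -∞, -∞]
  [-∞, -∞, 0, -∞, -∞, -∞, -∞]
  [-∞, -15, 8, 0, -∞, -∞, -16]
  [-21, -24, -7, -41, 0, -13, -11]
  [-8, -11, -15, -28, -∞, 0, -44]
  [1, -3, 8, 0, -∞, 8, 0]
D(7):
  [0, -4, -7, -20, -∞, 7, -36]
  [-∞, 0, -∞, -∞, -∞, -∞, -∞]
  [-∞, -∞, 0, -∞, -∞, -∞, -∞]
  [-15, -15, 8, 0, -∞, -8, -16]
  [-10, -14, -3, -11, 0, -3, -11]
  [-8, -11, -15, -28, -∞, 0, -44]
  [1, -3, 8, 0, -∞, 8, 0]
Answer: M* = [[0, -4, -7, -20, -∞, 7, -36], [-∞, 0, -∞, -∞, -∞, -∞, -∞], [-∞, -∞, 0, -∞, -∞, -∞, -∞], [-15, -15, 8, 0, -∞, -8, -16], [-10, -14, -3, -11, 0, -3, -11], [-8, -11, -15, -28, -∞, 0, -44], [1, -3, 8, 0, -∞, 8, 0]]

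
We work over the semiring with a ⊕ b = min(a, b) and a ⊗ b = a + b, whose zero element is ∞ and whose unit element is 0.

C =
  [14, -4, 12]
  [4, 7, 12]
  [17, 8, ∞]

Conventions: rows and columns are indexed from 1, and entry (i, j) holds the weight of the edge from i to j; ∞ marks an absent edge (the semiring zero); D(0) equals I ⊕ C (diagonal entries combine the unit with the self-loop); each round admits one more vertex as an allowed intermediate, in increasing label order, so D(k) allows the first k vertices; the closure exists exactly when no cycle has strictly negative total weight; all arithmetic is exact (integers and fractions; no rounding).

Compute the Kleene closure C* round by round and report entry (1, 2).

D(0):
  [0, -4, 12]
  [4, 0, 12]
  [17, 8, 0]
D(1):
  [0, -4, 12]
  [4, 0, 12]
  [17, 8, 0]
D(2):
  [0, -4, 8]
  [4, 0, 12]
  [12, 8, 0]
D(3):
  [0, -4, 8]
  [4, 0, 12]
  [12, 8, 0]
Answer: C*[1][2] = -4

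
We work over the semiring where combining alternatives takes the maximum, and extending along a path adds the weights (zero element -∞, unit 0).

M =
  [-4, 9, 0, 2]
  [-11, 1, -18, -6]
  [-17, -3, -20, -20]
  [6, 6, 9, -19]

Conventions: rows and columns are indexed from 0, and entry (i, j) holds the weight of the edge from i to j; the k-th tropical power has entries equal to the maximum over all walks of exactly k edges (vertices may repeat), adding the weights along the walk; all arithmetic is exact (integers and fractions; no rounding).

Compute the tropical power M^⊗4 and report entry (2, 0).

M^⊗2:
  [8, 10, 11, 3]
  [0, 2, 3, -5]
  [-14, -2, -11, -9]
  [2, 15, 6, 8]
M^⊗3:
  [9, 17, 12, 10]
  [1, 9, 4, 2]
  [-3, -1, 0, -8]
  [14, 16, 17, 9]
M^⊗4:
  [16, 18, 19, 11]
  [8, 10, 11, 3]
  [-2, 6, 1, -1]
  [15, 23, 18, 16]
Key observation: the optimum is the walk 2->1->1->3->0, with weight (-3) + 1 + (-6) + 6 = -2.
Optimal value attained by: walk 2->1->1->3->0.
Answer: (M^⊗4)[2][0] = -2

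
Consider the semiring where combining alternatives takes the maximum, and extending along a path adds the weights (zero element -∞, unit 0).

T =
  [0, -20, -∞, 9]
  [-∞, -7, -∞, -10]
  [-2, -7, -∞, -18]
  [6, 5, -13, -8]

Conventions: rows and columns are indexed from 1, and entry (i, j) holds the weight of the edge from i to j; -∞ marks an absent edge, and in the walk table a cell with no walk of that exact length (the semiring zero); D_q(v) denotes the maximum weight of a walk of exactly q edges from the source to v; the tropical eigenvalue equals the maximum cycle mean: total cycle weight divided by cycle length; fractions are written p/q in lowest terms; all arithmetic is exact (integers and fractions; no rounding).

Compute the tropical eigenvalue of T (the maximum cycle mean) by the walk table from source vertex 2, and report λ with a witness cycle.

q=0: [-∞, 0, -∞, -∞]
q=1: [-∞, -7, -∞, -10]
q=2: [-4, -5, -23, -17]
q=3: [-4, -12, -30, 5]
q=4: [11, 10, -8, 5]
Optimal cycle mean attained by: cycle 1->4->1, total 9 + 6, length 2.
Answer: λ = 15/2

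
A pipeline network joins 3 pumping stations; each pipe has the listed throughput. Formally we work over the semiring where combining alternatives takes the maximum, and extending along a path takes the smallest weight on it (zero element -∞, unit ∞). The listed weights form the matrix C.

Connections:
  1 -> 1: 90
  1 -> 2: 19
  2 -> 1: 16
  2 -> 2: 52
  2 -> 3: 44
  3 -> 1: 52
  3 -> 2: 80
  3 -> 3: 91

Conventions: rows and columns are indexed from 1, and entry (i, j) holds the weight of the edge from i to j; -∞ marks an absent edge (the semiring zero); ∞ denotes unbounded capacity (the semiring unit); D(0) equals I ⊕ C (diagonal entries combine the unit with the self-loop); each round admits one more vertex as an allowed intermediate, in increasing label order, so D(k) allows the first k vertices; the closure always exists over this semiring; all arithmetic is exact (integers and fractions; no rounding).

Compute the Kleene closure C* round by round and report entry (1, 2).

D(0):
  [∞, 19, -∞]
  [16, ∞, 44]
  [52, 80, ∞]
D(1):
  [∞, 19, -∞]
  [16, ∞, 44]
  [52, 80, ∞]
D(2):
  [∞, 19, 19]
  [16, ∞, 44]
  [52, 80, ∞]
D(3):
  [∞, 19, 19]
  [44, ∞, 44]
  [52, 80, ∞]
Answer: C*[1][2] = 19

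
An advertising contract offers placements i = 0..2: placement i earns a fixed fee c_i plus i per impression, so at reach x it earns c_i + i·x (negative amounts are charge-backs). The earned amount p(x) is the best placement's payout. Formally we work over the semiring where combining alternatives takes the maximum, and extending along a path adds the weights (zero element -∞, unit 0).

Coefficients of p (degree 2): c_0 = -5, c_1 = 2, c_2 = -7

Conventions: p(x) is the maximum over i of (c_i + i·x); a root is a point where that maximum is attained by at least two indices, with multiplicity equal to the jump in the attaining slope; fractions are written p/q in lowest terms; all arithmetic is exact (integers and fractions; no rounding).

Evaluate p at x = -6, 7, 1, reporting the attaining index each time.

p(-6) = max(-5+0·(-6)=-5, 2+1·(-6)=-4, -7+2·(-6)=-19) = -4 (attained by i=1)
p(7) = max(-5+0·7=-5, 2+1·7=9, -7+2·7=7) = 9 (attained by i=1)
p(1) = max(-5+0·1=-5, 2+1·1=3, -7+2·1=-5) = 3 (attained by i=1)
Answer: p(-6) = -4; p(7) = 9; p(1) = 3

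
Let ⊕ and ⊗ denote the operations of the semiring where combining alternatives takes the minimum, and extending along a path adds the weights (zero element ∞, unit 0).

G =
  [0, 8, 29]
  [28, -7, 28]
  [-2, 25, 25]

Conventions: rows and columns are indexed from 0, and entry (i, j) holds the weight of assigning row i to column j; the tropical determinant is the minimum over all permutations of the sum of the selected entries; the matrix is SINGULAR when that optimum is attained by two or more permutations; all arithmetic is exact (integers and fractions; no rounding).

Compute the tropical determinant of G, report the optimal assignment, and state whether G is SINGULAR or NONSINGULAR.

σ = (0, 1, 2): 0 + (-7) + 25 = 18
σ = (0, 2, 1): 0 + 28 + 25 = 53
σ = (1, 0, 2): 8 + 28 + 25 = 61
σ = (1, 2, 0): 8 + 28 + (-2) = 34
σ = (2, 0, 1): 29 + 28 + 25 = 82
σ = (2, 1, 0): 29 + (-7) + (-2) = 20
Optimal value attained by: σ = (0, 1, 2).
Answer: det⊕(G) = 18; verdict: NONSINGULAR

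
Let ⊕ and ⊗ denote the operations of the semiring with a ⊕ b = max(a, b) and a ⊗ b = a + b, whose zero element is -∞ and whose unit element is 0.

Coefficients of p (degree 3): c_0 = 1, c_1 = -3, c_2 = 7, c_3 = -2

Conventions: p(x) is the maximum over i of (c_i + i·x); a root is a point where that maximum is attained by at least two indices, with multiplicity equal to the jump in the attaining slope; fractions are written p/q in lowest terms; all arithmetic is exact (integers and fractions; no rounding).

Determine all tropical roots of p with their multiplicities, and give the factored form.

hull edge (i=0, c=1) to (i=2, c=7): slope 3, span 2
hull edge (i=2, c=7) to (i=3, c=-2): slope -9, span 1
Factored form: p(x) = -2 ⊗ (x ⊕ (-3)) ⊗ (x ⊕ (-3)) ⊗ (x ⊕ 9)
Answer: roots = -3 (mult 2), 9 (mult 1)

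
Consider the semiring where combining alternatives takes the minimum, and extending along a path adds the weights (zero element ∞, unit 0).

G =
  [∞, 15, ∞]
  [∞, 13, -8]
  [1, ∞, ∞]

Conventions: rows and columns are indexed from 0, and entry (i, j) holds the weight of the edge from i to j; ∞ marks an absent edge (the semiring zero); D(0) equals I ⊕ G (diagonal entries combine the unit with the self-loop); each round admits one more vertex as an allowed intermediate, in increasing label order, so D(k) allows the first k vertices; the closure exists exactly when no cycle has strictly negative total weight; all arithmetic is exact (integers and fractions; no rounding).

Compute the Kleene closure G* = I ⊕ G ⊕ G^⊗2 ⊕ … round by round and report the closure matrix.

D(0):
  [0, 15, ∞]
  [∞, 0, -8]
  [1, ∞, 0]
D(1):
  [0, 15, ∞]
  [∞, 0, -8]
  [1, 16, 0]
D(2):
  [0, 15, 7]
  [∞, 0, -8]
  [1, 16, 0]
D(3):
  [0, 15, 7]
  [-7, 0, -8]
  [1, 16, 0]
Answer: G* = [[0, 15, 7], [-7, 0, -8], [1, 16, 0]]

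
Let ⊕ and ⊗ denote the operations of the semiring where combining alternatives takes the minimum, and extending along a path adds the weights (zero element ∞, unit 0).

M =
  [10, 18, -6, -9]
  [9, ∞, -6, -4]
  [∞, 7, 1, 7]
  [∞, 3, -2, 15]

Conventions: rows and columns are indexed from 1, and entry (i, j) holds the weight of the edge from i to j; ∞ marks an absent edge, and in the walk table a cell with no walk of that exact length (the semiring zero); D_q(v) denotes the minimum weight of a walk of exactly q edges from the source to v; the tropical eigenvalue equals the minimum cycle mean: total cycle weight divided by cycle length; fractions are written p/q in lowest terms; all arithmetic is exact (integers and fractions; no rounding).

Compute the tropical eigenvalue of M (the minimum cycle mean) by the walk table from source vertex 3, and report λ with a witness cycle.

q=0: [∞, ∞, 0, ∞]
q=1: [∞, 7, 1, 7]
q=2: [16, 8, 1, 3]
q=3: [17, 6, 1, 4]
q=4: [15, 7, 0, 2]
Optimal cycle mean attained by: cycle 2->4->2, total (-4) + 3, length 2.
Answer: λ = -1/2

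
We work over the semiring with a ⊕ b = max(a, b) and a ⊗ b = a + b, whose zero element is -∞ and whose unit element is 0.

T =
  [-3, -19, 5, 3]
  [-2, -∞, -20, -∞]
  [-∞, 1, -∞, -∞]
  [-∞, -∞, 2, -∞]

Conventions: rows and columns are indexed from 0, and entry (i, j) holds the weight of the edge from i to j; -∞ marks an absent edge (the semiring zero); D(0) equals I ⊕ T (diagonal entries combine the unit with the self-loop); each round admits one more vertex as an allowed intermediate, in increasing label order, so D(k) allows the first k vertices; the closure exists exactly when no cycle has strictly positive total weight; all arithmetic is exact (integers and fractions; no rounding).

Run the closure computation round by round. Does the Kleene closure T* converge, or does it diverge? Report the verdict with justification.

D(0):
  [0, -19, 5, 3]
  [-2, 0, -20, -∞]
  [-∞, 1, 0, -∞]
  [-∞, -∞, 2, 0]
D(1):
  [0, -19, 5, 3]
  [-2, 0, 3, 1]
  [-∞, 1, 0, -∞]
  [-∞, -∞, 2, 0]
Detection: at round 2, diagonal entry (2, 2) turns strictly positive.
Key observation: the cycle 2->1->0->2 has total weight 1 + (-2) + 5, which is strictly positive.
Answer: DIVERGES — positive cycle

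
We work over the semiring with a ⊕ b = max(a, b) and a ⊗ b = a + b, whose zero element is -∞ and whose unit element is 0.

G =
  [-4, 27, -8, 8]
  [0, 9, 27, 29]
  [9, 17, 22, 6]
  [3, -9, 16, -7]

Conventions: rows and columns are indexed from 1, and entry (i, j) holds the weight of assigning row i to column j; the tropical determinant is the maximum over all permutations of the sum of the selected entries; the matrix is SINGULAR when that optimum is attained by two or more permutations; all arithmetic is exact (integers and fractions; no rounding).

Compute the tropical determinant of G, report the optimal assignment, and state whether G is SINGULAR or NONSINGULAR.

σ = (1, 2, 3, 4): (-4) + 9 + 22 + (-7) = 20
σ = (1, 2, 4, 3): (-4) + 9 + 6 + 16 = 27
σ = (1, 3, 2, 4): (-4) + 27 + 17 + (-7) = 33
σ = (1, 3, 4, 2): (-4) + 27 + 6 + (-9) = 20
σ = (1, 4, 2, 3): (-4) + 29 + 17 + 16 = 58
σ = (1, 4, 3, 2): (-4) + 29 + 22 + (-9) = 38
σ = (2, 1, 3, 4): 27 + 0 + 22 + (-7) = 42
σ = (2, 1, 4, 3): 27 + 0 + 6 + 16 = 49
σ = (2, 3, 1, 4): 27 + 27 + 9 + (-7) = 56
σ = (2, 3, 4, 1): 27 + 27 + 6 + 3 = 63
σ = (2, 4, 1, 3): 27 + 29 + 9 + 16 = 81
σ = (2, 4, 3, 1): 27 + 29 + 22 + 3 = 81
σ = (3, 1, 2, 4): (-8) + 0 + 17 + (-7) = 2
σ = (3, 1, 4, 2): (-8) + 0 + 6 + (-9) = -11
σ = (3, 2, 1, 4): (-8) + 9 + 9 + (-7) = 3
σ = (3, 2, 4, 1): (-8) + 9 + 6 + 3 = 10
σ = (3, 4, 1, 2): (-8) + 29 + 9 + (-9) = 21
σ = (3, 4, 2, 1): (-8) + 29 + 17 + 3 = 41
σ = (4, 1, 2, 3): 8 + 0 + 17 + 16 = 41
σ = (4, 1, 3, 2): 8 + 0 + 22 + (-9) = 21
σ = (4, 2, 1, 3): 8 + 9 + 9 + 16 = 42
σ = (4, 2, 3, 1): 8 + 9 + 22 + 3 = 42
σ = (4, 3, 1, 2): 8 + 27 + 9 + (-9) = 35
σ = (4, 3, 2, 1): 8 + 27 + 17 + 3 = 55
Optimal value attained by: σ = (2, 4, 1, 3).
Answer: det⊕(G) = 81; verdict: SINGULAR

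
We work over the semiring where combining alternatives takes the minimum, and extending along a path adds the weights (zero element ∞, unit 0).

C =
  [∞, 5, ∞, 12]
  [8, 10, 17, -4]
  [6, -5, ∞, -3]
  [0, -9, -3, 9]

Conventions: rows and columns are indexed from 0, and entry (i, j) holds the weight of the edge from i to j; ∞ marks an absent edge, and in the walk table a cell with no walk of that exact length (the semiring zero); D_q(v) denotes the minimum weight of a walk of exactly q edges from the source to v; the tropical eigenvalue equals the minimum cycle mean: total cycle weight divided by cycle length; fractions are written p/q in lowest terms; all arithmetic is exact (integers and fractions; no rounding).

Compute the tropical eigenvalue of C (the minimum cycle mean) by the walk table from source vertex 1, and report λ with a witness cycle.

q=0: [∞, 0, ∞, ∞]
q=1: [8, 10, 17, -4]
q=2: [-4, -13, -7, 5]
q=3: [-5, -12, 2, -17]
q=4: [-17, -26, -20, -16]
Optimal cycle mean attained by: cycle 1->3->1, total (-4) + (-9), length 2.
Answer: λ = -13/2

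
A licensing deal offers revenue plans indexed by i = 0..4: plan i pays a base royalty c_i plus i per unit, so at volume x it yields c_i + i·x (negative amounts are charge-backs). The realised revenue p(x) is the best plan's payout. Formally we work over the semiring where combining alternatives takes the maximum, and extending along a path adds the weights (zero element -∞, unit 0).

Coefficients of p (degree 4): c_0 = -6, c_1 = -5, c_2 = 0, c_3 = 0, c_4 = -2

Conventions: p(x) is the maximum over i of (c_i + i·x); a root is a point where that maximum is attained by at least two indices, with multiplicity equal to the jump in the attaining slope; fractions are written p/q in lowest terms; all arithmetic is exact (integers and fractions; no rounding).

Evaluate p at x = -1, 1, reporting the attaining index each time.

p(-1) = max(-6+0·(-1)=-6, -5+1·(-1)=-6, 0+2·(-1)=-2, 0+3·(-1)=-3, -2+4·(-1)=-6) = -2 (attained by i=2)
p(1) = max(-6+0·1=-6, -5+1·1=-4, 0+2·1=2, 0+3·1=3, -2+4·1=2) = 3 (attained by i=3)
Answer: p(-1) = -2; p(1) = 3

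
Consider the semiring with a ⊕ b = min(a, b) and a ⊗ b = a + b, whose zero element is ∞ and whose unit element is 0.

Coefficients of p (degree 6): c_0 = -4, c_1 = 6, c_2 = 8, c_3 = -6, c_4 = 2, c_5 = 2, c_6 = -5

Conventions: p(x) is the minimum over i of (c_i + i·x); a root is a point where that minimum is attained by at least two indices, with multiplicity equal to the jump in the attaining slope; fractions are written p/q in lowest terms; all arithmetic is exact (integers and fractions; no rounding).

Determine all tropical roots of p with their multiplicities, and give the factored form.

hull edge (i=0, c=-4) to (i=3, c=-6): slope -2/3, span 3
hull edge (i=3, c=-6) to (i=6, c=-5): slope 1/3, span 3
Factored form: p(x) = -5 ⊗ (x ⊕ (-1/3)) ⊗ (x ⊕ (-1/3)) ⊗ (x ⊕ (-1/3)) ⊗ (x ⊕ 2/3) ⊗ (x ⊕ 2/3) ⊗ (x ⊕ 2/3)
Answer: roots = -1/3 (mult 3), 2/3 (mult 3)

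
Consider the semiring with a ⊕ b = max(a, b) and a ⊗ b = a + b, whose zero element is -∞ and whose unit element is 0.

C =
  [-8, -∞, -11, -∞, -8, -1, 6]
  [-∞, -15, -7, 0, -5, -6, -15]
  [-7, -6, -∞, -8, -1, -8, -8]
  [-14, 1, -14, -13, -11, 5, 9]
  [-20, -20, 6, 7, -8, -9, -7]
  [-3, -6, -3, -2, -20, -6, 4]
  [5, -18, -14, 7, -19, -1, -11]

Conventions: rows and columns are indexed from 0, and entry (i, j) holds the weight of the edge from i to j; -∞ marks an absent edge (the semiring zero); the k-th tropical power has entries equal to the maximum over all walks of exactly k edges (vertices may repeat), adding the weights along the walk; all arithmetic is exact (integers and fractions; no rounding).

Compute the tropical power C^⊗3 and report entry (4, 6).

C^⊗2:
  [11, -7, -2, 13, -12, 5, 3]
  [-9, 1, 1, 2, -8, 5, 9]
  [-3, -7, 5, 6, -9, -3, 1]
  [14, -1, 2, 16, -4, 8, 9]
  [-1, 8, -2, 0, 5, 12, 16]
  [9, -1, -9, 11, -4, 3, 7]
  [-3, 8, -4, -3, -3, 12, 16]
C^⊗3:
  [8, 14, 2, 10, 3, 18, 22]
  [14, 3, 2, 16, 0, 8, 11]
  [6, 7, -3, 8, 4, 11, 15]
  [14, 17, 5, 16, 6, 21, 25]
  [21, 6, 11, 23, 3, 15, 16]
  [12, 12, 2, 14, 1, 16, 20]
  [21, 6, 9, 23, 3, 15, 16]
Key observation: the optimum is the walk 4->3->5->6, with weight 7 + 5 + 4 = 16.
Optimal value attained by: walk 4->3->5->6.
Answer: (C^⊗3)[4][6] = 16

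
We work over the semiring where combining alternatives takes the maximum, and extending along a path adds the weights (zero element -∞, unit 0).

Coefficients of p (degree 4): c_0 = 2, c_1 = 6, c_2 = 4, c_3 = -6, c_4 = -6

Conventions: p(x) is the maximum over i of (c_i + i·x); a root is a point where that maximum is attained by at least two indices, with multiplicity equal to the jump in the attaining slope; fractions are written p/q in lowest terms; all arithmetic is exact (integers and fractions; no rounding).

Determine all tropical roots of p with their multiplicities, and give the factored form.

hull edge (i=0, c=2) to (i=1, c=6): slope 4, span 1
hull edge (i=1, c=6) to (i=2, c=4): slope -2, span 1
hull edge (i=2, c=4) to (i=4, c=-6): slope -5, span 2
Factored form: p(x) = -6 ⊗ (x ⊕ (-4)) ⊗ (x ⊕ 2) ⊗ (x ⊕ 5) ⊗ (x ⊕ 5)
Answer: roots = -4 (mult 1), 2 (mult 1), 5 (mult 2)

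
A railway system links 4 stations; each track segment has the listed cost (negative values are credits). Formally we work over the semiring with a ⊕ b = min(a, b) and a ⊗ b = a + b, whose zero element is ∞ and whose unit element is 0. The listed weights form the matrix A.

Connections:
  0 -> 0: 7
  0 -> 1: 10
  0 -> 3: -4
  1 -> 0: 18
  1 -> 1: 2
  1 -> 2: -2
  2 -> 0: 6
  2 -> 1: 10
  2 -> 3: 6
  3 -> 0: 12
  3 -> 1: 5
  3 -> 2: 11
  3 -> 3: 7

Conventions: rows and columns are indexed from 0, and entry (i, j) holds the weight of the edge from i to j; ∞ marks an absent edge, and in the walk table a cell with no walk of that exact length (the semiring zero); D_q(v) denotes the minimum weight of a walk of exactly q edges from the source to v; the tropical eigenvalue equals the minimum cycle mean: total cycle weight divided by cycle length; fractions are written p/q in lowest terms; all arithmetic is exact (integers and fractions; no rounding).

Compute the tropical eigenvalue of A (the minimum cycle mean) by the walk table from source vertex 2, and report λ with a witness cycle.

q=0: [∞, ∞, 0, ∞]
q=1: [6, 10, ∞, 6]
q=2: [13, 11, 8, 2]
q=3: [14, 7, 9, 9]
q=4: [15, 9, 5, 10]
Optimal cycle mean attained by: cycle 0->3->1->2->0, total (-4) + 5 + (-2) + 6, length 4.
Answer: λ = 5/4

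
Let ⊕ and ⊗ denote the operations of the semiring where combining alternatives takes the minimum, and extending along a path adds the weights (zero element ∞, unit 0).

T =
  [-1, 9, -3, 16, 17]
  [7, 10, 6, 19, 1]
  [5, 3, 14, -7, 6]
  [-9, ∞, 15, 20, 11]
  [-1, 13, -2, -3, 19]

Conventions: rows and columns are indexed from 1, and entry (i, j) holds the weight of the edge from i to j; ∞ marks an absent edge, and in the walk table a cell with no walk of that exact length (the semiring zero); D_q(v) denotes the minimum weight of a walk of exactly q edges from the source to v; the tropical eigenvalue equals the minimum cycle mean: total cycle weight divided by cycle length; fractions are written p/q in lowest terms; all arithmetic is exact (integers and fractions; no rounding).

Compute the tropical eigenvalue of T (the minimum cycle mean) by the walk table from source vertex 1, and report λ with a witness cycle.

q=0: [0, ∞, ∞, ∞, ∞]
q=1: [-1, 9, -3, 16, 17]
q=2: [-2, 0, -4, -10, 3]
q=3: [-19, -1, -5, -11, 1]
q=4: [-20, -10, -22, -12, -2]
q=5: [-21, -19, -23, -29, -16]
Optimal cycle mean attained by: cycle 1->3->4->1, total (-3) + (-7) + (-9), length 3.
Answer: λ = -19/3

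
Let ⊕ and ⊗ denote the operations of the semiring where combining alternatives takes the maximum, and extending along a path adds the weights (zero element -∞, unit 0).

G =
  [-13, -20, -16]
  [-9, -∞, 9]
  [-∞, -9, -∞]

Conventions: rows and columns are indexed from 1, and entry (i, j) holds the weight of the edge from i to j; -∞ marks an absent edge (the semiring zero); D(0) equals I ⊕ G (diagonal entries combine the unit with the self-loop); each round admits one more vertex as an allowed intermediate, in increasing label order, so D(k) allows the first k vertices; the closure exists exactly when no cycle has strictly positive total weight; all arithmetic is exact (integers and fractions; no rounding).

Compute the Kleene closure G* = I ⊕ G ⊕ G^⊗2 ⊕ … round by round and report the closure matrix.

D(0):
  [0, -20, -16]
  [-9, 0, 9]
  [-∞, -9, 0]
D(1):
  [0, -20, -16]
  [-9, 0, 9]
  [-∞, -9, 0]
D(2):
  [0, -20, -11]
  [-9, 0, 9]
  [-18, -9, 0]
D(3):
  [0, -20, -11]
  [-9, 0, 9]
  [-18, -9, 0]
Answer: G* = [[0, -20, -11], [-9, 0, 9], [-18, -9, 0]]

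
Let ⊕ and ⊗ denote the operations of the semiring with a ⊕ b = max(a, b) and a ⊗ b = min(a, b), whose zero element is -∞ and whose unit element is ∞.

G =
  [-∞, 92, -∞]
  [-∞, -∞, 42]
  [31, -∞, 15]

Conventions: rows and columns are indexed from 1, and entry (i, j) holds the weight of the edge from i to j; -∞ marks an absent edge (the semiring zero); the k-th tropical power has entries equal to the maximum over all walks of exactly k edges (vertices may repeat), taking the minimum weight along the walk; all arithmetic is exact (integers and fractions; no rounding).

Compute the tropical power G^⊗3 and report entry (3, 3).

G^⊗2:
  [-∞, -∞, 42]
  [31, -∞, 15]
  [15, 31, 15]
G^⊗3:
  [31, -∞, 15]
  [15, 31, 15]
  [15, 15, 31]
Key observation: the optimum is the walk 3->1->2->3, with weight 31 min 92 min 42 = 31.
Optimal value attained by: walk 3->1->2->3.
Answer: (G^⊗3)[3][3] = 31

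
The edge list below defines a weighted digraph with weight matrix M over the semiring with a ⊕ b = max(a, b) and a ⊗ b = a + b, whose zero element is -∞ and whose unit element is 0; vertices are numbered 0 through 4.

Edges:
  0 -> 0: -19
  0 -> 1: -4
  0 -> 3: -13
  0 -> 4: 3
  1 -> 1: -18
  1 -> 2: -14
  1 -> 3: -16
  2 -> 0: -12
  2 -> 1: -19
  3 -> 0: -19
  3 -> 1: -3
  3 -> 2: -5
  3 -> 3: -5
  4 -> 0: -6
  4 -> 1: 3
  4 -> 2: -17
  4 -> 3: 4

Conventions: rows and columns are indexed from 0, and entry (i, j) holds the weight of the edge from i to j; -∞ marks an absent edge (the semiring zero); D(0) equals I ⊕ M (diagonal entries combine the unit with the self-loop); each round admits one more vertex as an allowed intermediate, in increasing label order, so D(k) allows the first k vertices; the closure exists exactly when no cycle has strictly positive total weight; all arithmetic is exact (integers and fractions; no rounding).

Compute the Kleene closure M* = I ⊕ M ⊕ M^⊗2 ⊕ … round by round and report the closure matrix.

D(0):
  [0, -4, -∞, -13, 3]
  [-∞, 0, -14, -16, -∞]
  [-12, -19, 0, -∞, -∞]
  [-19, -3, -5, 0, -∞]
  [-6, 3, -17, 4, 0]
D(1):
  [0, -4, -∞, -13, 3]
  [-∞, 0, -14, -16, -∞]
  [-12, -16, 0, -25, -9]
  [-19, -3, -5, 0, -16]
  [-6, 3, -17, 4, 0]
D(2):
  [0, -4, -18, -13, 3]
  [-∞, 0, -14, -16, -∞]
  [-12, -16, 0, -25, -9]
  [-19, -3, -5, 0, -16]
  [-6, 3, -11, 4, 0]
D(3):
  [0, -4, -18, -13, 3]
  [-26, 0, -14, -16, -23]
  [-12, -16, 0, -25, -9]
  [-17, -3, -5, 0, -14]
  [-6, 3, -11, 4, 0]
D(4):
  [0, -4, -18, -13, 3]
  [-26, 0, -14, -16, -23]
  [-12, -16, 0, -25, -9]
  [-17, -3, -5, 0, -14]
  [-6, 3, -1, 4, 0]
D(5):
  [0, 6, 2, 7, 3]
  [-26, 0, -14, -16, -23]
  [-12, -6, 0, -5, -9]
  [-17, -3, -5, 0, -14]
  [-6, 3, -1, 4, 0]
Answer: M* = [[0, 6, 2, 7, 3], [-26, 0, -14, -16, -23], [-12, -6, 0, -5, -9], [-17, -3, -5, 0, -14], [-6, 3, -1, 4, 0]]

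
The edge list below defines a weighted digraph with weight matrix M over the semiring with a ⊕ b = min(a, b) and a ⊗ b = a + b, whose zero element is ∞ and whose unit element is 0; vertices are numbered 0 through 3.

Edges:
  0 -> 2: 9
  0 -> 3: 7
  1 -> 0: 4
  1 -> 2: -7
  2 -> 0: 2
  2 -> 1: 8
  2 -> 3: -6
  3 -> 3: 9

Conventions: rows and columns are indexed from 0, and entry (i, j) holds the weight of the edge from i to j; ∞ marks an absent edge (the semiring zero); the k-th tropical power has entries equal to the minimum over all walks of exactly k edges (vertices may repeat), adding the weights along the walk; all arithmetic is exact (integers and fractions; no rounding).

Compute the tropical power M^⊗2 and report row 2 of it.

M^⊗2:
  [11, 17, ∞, 3]
  [-5, 1, 13, -13]
  [12, ∞, 1, 3]
  [∞, ∞, ∞, 18]
Answer: row 2 of M^⊗2 = [12, ∞, 1, 3]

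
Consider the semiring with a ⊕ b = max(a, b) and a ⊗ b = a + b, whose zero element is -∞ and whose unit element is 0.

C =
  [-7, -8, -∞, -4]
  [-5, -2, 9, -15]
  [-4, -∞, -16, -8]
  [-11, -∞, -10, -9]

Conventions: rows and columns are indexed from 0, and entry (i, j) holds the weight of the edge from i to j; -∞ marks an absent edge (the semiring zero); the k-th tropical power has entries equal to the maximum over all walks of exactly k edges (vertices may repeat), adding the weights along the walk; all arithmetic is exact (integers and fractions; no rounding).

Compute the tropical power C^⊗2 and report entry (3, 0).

C^⊗2:
  [-13, -10, 1, -11]
  [5, -4, 7, 1]
  [-11, -12, -18, -8]
  [-14, -19, -19, -15]
Key observation: the optimum is the walk 3->2->0, with weight (-10) + (-4) = -14.
Optimal value attained by: walk 3->2->0.
Answer: (C^⊗2)[3][0] = -14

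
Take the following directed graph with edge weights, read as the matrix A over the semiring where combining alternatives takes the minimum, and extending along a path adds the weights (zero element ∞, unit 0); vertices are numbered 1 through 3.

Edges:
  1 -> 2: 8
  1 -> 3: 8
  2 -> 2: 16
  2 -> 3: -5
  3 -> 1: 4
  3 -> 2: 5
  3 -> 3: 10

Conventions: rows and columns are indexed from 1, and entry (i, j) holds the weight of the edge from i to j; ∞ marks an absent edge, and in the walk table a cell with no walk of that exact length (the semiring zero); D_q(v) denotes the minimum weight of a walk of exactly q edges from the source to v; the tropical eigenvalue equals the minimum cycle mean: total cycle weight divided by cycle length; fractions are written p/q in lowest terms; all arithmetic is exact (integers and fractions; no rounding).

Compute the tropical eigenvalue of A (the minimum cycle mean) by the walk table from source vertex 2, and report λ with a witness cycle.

q=0: [∞, 0, ∞]
q=1: [∞, 16, -5]
q=2: [-1, 0, 5]
q=3: [9, 7, -5]
Optimal cycle mean attained by: cycle 2->3->2, total (-5) + 5, length 2.
Answer: λ = 0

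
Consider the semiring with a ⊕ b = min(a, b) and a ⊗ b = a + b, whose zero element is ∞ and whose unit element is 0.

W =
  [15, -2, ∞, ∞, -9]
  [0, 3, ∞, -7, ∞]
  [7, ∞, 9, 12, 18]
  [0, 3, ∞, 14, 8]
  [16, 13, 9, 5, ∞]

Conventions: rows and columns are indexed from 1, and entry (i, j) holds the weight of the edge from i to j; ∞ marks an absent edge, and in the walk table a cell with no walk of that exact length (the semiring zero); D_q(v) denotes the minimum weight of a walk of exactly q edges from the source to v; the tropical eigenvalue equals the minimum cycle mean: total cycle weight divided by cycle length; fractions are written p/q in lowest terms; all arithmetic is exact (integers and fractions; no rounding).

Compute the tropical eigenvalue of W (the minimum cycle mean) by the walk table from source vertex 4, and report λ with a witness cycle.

q=0: [∞, ∞, ∞, 0, ∞]
q=1: [0, 3, ∞, 14, 8]
q=2: [3, -2, 17, -4, -9]
q=3: [-4, -1, 0, -9, -6]
q=4: [-9, -6, 3, -8, -13]
q=5: [-8, -11, -4, -13, -18]
Optimal cycle mean attained by: cycle 1->2->4->1, total (-2) + (-7) + 0, length 3.
Answer: λ = -3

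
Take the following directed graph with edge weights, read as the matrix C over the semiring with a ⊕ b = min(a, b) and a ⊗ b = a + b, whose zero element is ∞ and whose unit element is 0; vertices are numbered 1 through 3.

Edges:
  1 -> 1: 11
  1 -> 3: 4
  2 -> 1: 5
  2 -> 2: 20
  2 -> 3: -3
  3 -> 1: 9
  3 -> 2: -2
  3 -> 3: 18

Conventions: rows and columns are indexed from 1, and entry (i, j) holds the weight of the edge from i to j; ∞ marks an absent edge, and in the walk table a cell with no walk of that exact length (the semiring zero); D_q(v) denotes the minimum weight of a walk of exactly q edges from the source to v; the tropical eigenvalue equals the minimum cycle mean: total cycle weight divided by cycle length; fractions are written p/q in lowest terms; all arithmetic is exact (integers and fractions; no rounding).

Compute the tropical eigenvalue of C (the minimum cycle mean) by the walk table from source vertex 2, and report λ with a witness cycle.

q=0: [∞, 0, ∞]
q=1: [5, 20, -3]
q=2: [6, -5, 9]
q=3: [0, 7, -8]
Optimal cycle mean attained by: cycle 2->3->2, total (-3) + (-2), length 2.
Answer: λ = -5/2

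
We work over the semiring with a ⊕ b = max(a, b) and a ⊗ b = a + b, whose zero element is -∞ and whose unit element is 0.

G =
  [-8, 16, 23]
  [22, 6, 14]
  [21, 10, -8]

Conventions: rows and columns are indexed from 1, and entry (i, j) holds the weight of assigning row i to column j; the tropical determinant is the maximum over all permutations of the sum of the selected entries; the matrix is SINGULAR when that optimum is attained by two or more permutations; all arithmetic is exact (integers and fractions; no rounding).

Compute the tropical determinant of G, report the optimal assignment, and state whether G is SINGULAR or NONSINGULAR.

σ = (1, 2, 3): (-8) + 6 + (-8) = -10
σ = (1, 3, 2): (-8) + 14 + 10 = 16
σ = (2, 1, 3): 16 + 22 + (-8) = 30
σ = (2, 3, 1): 16 + 14 + 21 = 51
σ = (3, 1, 2): 23 + 22 + 10 = 55
σ = (3, 2, 1): 23 + 6 + 21 = 50
Optimal value attained by: σ = (3, 1, 2).
Answer: det⊕(G) = 55; verdict: NONSINGULAR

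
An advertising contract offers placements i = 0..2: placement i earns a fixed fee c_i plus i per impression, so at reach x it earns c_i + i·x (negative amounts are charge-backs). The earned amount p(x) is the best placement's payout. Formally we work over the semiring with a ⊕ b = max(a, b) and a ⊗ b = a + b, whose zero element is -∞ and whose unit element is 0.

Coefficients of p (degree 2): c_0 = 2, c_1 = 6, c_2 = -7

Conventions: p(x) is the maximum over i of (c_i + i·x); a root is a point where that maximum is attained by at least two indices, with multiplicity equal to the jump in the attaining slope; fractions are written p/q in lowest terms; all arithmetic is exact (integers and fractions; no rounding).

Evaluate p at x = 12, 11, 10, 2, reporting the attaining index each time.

p(12) = max(2+0·12=2, 6+1·12=18, -7+2·12=17) = 18 (attained by i=1)
p(11) = max(2+0·11=2, 6+1·11=17, -7+2·11=15) = 17 (attained by i=1)
p(10) = max(2+0·10=2, 6+1·10=16, -7+2·10=13) = 16 (attained by i=1)
p(2) = max(2+0·2=2, 6+1·2=8, -7+2·2=-3) = 8 (attained by i=1)
Answer: p(12) = 18; p(11) = 17; p(10) = 16; p(2) = 8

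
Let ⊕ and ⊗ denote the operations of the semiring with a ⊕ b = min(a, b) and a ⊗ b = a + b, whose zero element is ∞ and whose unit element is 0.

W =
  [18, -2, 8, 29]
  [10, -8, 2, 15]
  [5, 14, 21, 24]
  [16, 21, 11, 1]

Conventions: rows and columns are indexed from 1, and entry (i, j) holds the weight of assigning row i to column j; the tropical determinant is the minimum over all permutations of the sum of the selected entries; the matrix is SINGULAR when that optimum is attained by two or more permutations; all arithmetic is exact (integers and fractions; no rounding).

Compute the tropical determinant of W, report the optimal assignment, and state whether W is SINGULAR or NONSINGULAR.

σ = (1, 2, 3, 4): 18 + (-8) + 21 + 1 = 32
σ = (1, 2, 4, 3): 18 + (-8) + 24 + 11 = 45
σ = (1, 3, 2, 4): 18 + 2 + 14 + 1 = 35
σ = (1, 3, 4, 2): 18 + 2 + 24 + 21 = 65
σ = (1, 4, 2, 3): 18 + 15 + 14 + 11 = 58
σ = (1, 4, 3, 2): 18 + 15 + 21 + 21 = 75
σ = (2, 1, 3, 4): (-2) + 10 + 21 + 1 = 30
σ = (2, 1, 4, 3): (-2) + 10 + 24 + 11 = 43
σ = (2, 3, 1, 4): (-2) + 2 + 5 + 1 = 6
σ = (2, 3, 4, 1): (-2) + 2 + 24 + 16 = 40
σ = (2, 4, 1, 3): (-2) + 15 + 5 + 11 = 29
σ = (2, 4, 3, 1): (-2) + 15 + 21 + 16 = 50
σ = (3, 1, 2, 4): 8 + 10 + 14 + 1 = 33
σ = (3, 1, 4, 2): 8 + 10 + 24 + 21 = 63
σ = (3, 2, 1, 4): 8 + (-8) + 5 + 1 = 6
σ = (3, 2, 4, 1): 8 + (-8) + 24 + 16 = 40
σ = (3, 4, 1, 2): 8 + 15 + 5 + 21 = 49
σ = (3, 4, 2, 1): 8 + 15 + 14 + 16 = 53
σ = (4, 1, 2, 3): 29 + 10 + 14 + 11 = 64
σ = (4, 1, 3, 2): 29 + 10 + 21 + 21 = 81
σ = (4, 2, 1, 3): 29 + (-8) + 5 + 11 = 37
σ = (4, 2, 3, 1): 29 + (-8) + 21 + 16 = 58
σ = (4, 3, 1, 2): 29 + 2 + 5 + 21 = 57
σ = (4, 3, 2, 1): 29 + 2 + 14 + 16 = 61
Optimal value attained by: σ = (2, 3, 1, 4).
Answer: det⊕(W) = 6; verdict: SINGULAR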